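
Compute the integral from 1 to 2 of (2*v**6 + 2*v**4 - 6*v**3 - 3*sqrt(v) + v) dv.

By the power rule, an antiderivative is F(v) = 2*v**7/7 + 2*v**5/5 - 3*v**4/2 - 2*v**(3/2) + v**2/2.
Then F(2) - F(1) = (958/35 - 4*sqrt(2)) - (-81/35) = 1039/35 - 4*sqrt(2).

1039/35 - 4*sqrt(2)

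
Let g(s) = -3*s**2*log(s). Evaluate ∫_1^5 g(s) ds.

Integrate by parts once (u = ln s, dv = -3*s**2 ds).
An antiderivative is F(s) = -s**3*(3*log(s) - 1)/3.
Then F(5) - F(1) = (125/3 - 125*log(5)) - (1/3) = 124/3 - 125*log(5).

124/3 - 125*log(5)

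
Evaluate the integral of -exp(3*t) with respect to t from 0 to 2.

1/3 - exp(6)/3

An antiderivative is F(t) = -exp(3*t)/3.
Then F(2) - F(0) = (-exp(6)/3) - (-1/3) = 1/3 - exp(6)/3.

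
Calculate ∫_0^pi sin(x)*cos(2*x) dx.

Use the identity sin(x)cos(2*x) = [sin(3*x) + sin(-x)]/2.
An antiderivative is F(x) = cos(x)/2 - cos(3*x)/6.
Then F(pi) - F(0) = (-1/3) - (1/3) = -2/3.

-2/3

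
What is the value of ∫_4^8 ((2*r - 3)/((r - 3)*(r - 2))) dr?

Factor the denominator: r**2 - 5*r + 6 = (r - 2)(r - 3).
Partial fractions: (2*r - 3)/((r - 3)*(r - 2)) = -1/(r - 2) + 3/(r - 3).
An antiderivative is F(r) = 3*log(r - 3) - log(r - 2).
Then F(8) - F(4) = (-log(3) - log(2) + 3*log(5)) - (-log(2)) = -log(3) + 3*log(5).

-log(3) + 3*log(5)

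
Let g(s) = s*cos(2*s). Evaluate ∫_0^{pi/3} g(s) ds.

-3/8 + sqrt(3)*pi/12

Integrate by parts once (u = s, dv = cos(2*s) ds).
An antiderivative is F(s) = s*sin(2*s)/2 + cos(2*s)/4.
Then F(pi/3) - F(0) = (-1/8 + sqrt(3)*pi/12) - (1/4) = -3/8 + sqrt(3)*pi/12.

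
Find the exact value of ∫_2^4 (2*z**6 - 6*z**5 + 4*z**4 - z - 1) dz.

By the power rule, an antiderivative is F(z) = 2*z**7/7 - z**6 + 4*z**5/5 - z**2/2 - z.
Then F(4) - F(2) = (48732/35) - (-204/35) = 48936/35.

48936/35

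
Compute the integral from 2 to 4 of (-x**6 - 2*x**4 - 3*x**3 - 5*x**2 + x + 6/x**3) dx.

By the power rule, an antiderivative is F(x) = -x**7/7 - 2*x**5/5 - 3*x**4/4 - 5*x**3/3 + x**2/2 - 3/x**2.
Then F(4) - F(2) = (-5108923/1680) - (-23171/420) = -5016239/1680.

-5016239/1680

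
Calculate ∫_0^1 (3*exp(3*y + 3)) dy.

Let u = 3*y + 3, so du = 3 dy. When y = 0, u = 3; when y = 1, u = 6.
The integral becomes ∫ exp(u) du from 3 to 6, with antiderivative exp(u).
Back in y: F(y) = exp(3*y + 3).
Then F(1) - F(0) = (exp(6)) - (exp(3)) = -exp(3) + exp(6).

-exp(3) + exp(6)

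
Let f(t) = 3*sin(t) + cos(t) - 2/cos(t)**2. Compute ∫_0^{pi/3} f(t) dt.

3/2 - 3*sqrt(3)/2

An antiderivative is F(t) = sin(t) - 3*cos(t) - 2*tan(t).
Then F(pi/3) - F(0) = (-3*sqrt(3)/2 - 3/2) - (-3) = 3/2 - 3*sqrt(3)/2.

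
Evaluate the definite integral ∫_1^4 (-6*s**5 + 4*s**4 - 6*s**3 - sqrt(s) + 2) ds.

By the power rule, an antiderivative is F(s) = -s**6 + 4*s**5/5 - 3*s**4/2 - 2*s**(3/2)/3 + 2*s.
Then F(4) - F(1) = (-54872/15) - (-11/30) = -109733/30.

-109733/30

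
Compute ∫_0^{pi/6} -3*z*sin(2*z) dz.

Integrate by parts once (u = z, dv = -3*sin(2*z) dz).
An antiderivative is F(z) = 3*z*cos(2*z)/2 - 3*sin(2*z)/4.
Then F(pi/6) - F(0) = (-3*sqrt(3)/8 + pi/8) - (0) = -3*sqrt(3)/8 + pi/8.

-3*sqrt(3)/8 + pi/8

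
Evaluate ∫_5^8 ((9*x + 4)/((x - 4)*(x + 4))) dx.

Factor the denominator: x**2 - 16 = (x + 4)(x - 4).
Partial fractions: (9*x + 4)/((x - 4)*(x + 4)) = 4/(x + 4) + 5/(x - 4).
An antiderivative is F(x) = 5*log(x - 4) + 4*log(x + 4).
Then F(8) - F(5) = (4*log(3) + 18*log(2)) - (8*log(3)) = -4*log(3) + 18*log(2).

-4*log(3) + 18*log(2)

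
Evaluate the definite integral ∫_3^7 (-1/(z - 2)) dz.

-log(5)

An antiderivative is F(z) = -log(z - 2).
Then F(7) - F(3) = (-log(5)) - (0) = -log(5).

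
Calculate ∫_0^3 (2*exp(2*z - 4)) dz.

Let u = 2*z - 4, so du = 2 dz. When z = 0, u = -4; when z = 3, u = 2.
The integral becomes ∫ exp(u) du from -4 to 2, with antiderivative exp(u).
Back in z: F(z) = exp(2*z - 4).
Then F(3) - F(0) = (exp(2)) - (exp(-4)) = -(1 - exp(6))*exp(-4).

-(1 - exp(6))*exp(-4)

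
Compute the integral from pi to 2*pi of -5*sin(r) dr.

An antiderivative is F(r) = 5*cos(r).
Then F(2*pi) - F(pi) = (5) - (-5) = 10.

10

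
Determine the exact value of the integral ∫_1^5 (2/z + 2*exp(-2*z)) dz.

An antiderivative is F(z) = 2*log(z) - exp(-2*z).
Then F(5) - F(1) = (-exp(-10) + 2*log(5)) - (-exp(-2)) = -exp(-10) + exp(-2) + 2*log(5).

-exp(-10) + exp(-2) + 2*log(5)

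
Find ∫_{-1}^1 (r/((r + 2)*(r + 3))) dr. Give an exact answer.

log(8/9)

Factor the denominator: r**2 + 5*r + 6 = (r + 3)(r + 2).
Partial fractions: r/((r + 2)*(r + 3)) = 3/(r + 3) - 2/(r + 2).
An antiderivative is F(r) = -2*log(r + 2) + 3*log(r + 3).
Then F(1) - F(-1) = (log(64/9)) - (log(8)) = log(8/9).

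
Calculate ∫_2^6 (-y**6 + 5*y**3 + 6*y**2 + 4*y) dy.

By the power rule, an antiderivative is F(y) = -y**7/7 + 5*y**4/4 + 2*y**3 + 2*y**2.
Then F(6) - F(2) = (-265068/7) - (180/7) = -265248/7.

-265248/7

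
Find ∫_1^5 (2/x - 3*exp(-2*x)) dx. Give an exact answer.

An antiderivative is F(x) = 2*log(x) + 3*exp(-2*x)/2.
Then F(5) - F(1) = (3*exp(-10)/2 + 2*log(5)) - (3*exp(-2)/2) = -3*exp(-2)/2 + 3*exp(-10)/2 + 2*log(5).

-3*exp(-2)/2 + 3*exp(-10)/2 + 2*log(5)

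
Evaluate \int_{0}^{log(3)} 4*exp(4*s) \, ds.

Let u = exp(s), so du = exp(s) ds. When s = 0, u = 1; when s = log(3), u = 3.
The integral becomes 4·∫ u**3 du from 1 to 3, with antiderivative u**4.
Back in s: F(s) = exp(4*s).
Then F(log(3)) - F(0) = (81) - (1) = 80.

80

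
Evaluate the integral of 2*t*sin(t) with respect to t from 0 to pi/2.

Integrate by parts once (u = t, dv = 2*sin(t) dt).
An antiderivative is F(t) = -2*t*cos(t) + 2*sin(t).
Then F(pi/2) - F(0) = (2) - (0) = 2.

2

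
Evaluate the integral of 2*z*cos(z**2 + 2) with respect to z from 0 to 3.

sin(11) - sin(2)

Let u = z**2 + 2, so du = 2*z dz. When z = 0, u = 2; when z = 3, u = 11.
The integral becomes ∫ cos(u) du from 2 to 11, with antiderivative sin(u).
Back in z: F(z) = sin(z**2 + 2).
Then F(3) - F(0) = (sin(11)) - (sin(2)) = sin(11) - sin(2).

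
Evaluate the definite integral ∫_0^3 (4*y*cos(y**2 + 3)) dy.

Let u = y**2 + 3, so du = 2*y dy. When y = 0, u = 3; when y = 3, u = 12.
The integral becomes 2·∫ cos(u) du from 3 to 12, with antiderivative 2*sin(u).
Back in y: F(y) = 2*sin(y**2 + 3).
Then F(3) - F(0) = (2*sin(12)) - (2*sin(3)) = 2*sin(12) - 2*sin(3).

2*sin(12) - 2*sin(3)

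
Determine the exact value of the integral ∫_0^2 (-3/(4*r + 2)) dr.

-3*log(5)/4

An antiderivative is F(r) = -3*log(4*r + 2)/4.
Then F(2) - F(0) = (-3*log(10)/4) - (-3*log(2)/4) = -3*log(5)/4.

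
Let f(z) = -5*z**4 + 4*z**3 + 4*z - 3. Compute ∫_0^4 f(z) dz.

-748

By the power rule, an antiderivative is F(z) = -z**5 + z**4 + 2*z**2 - 3*z.
Then F(4) - F(0) = (-748) - (0) = -748.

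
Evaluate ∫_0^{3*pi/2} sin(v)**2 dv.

3*pi/4

Use the identity sin^2(v) = (1 - cos(2*v))/2.
An antiderivative is F(v) = v/2 - sin(2*v)/4.
Then F(3*pi/2) - F(0) = (3*pi/4) - (0) = 3*pi/4.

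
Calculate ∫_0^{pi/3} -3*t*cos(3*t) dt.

2/3

Integrate by parts once (u = t, dv = -3*cos(3*t) dt).
An antiderivative is F(t) = -t*sin(3*t) - cos(3*t)/3.
Then F(pi/3) - F(0) = (1/3) - (-1/3) = 2/3.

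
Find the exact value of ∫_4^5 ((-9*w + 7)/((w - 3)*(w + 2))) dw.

-5*log(7) + log(2) + 5*log(3)

Factor the denominator: w**2 - w - 6 = (w + 2)(w - 3).
Partial fractions: (-9*w + 7)/((w - 3)*(w + 2)) = -5/(w + 2) - 4/(w - 3).
An antiderivative is F(w) = -4*log(w - 3) - 5*log(w + 2).
Then F(5) - F(4) = (-5*log(7) - 4*log(2)) - (-5*log(3) - 5*log(2)) = -5*log(7) + log(2) + 5*log(3).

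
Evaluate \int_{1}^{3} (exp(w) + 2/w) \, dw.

-exp(1) + log(9) + exp(3)

An antiderivative is F(w) = exp(w) + 2*log(w).
Then F(3) - F(1) = (log(9) + exp(3)) - (exp(1)) = -exp(1) + log(9) + exp(3).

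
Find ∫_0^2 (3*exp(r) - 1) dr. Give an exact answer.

An antiderivative is F(r) = -r + 3*exp(r).
Then F(2) - F(0) = (-2 + 3*exp(2)) - (3) = -5 + 3*exp(2).

-5 + 3*exp(2)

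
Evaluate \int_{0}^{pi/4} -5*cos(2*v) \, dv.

An antiderivative is F(v) = -5*sin(2*v)/2.
Then F(pi/4) - F(0) = (-5/2) - (0) = -5/2.

-5/2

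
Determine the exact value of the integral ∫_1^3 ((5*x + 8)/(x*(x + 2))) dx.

log(5) + 3*log(3)

Factor the denominator: x**2 + 2*x = (x + 2)x.
Partial fractions: (5*x + 8)/(x*(x + 2)) = 1/(x + 2) + 4/x.
An antiderivative is F(x) = 4*log(x) + log(x + 2).
Then F(3) - F(1) = (log(5) + 4*log(3)) - (log(3)) = log(5) + 3*log(3).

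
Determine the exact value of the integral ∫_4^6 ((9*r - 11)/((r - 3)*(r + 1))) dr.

-5*log(5) + 4*log(3) + 5*log(7)

Factor the denominator: r**2 - 2*r - 3 = (r + 1)(r - 3).
Partial fractions: (9*r - 11)/((r - 3)*(r + 1)) = 5/(r + 1) + 4/(r - 3).
An antiderivative is F(r) = 4*log(r - 3) + 5*log(r + 1).
Then F(6) - F(4) = (4*log(3) + 5*log(7)) - (5*log(5)) = -5*log(5) + 4*log(3) + 5*log(7).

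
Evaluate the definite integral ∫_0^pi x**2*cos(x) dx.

-2*pi

Integrate by parts twice (u = x^2, dv = cos(x) dx).
An antiderivative is F(x) = x**2*sin(x) + 2*x*cos(x) - 2*sin(x).
Then F(pi) - F(0) = (-2*pi) - (0) = -2*pi.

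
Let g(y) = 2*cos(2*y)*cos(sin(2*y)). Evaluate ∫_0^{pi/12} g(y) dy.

sin(1/2)

Let u = sin(2*y), so du = 2*cos(2*y) dy. When y = 0, u = 0; when y = pi/12, u = 1/2.
The integral becomes ∫ cos(u) du from 0 to 1/2, with antiderivative sin(u).
Back in y: F(y) = sin(sin(2*y)).
Then F(pi/12) - F(0) = (sin(1/2)) - (0) = sin(1/2).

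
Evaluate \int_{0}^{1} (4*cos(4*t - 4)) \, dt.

sin(4)

Let u = 4*t - 4, so du = 4 dt. When t = 0, u = -4; when t = 1, u = 0.
The integral becomes ∫ cos(u) du from -4 to 0, with antiderivative sin(u).
Back in t: F(t) = sin(4*t - 4).
Then F(1) - F(0) = (0) - (-sin(4)) = sin(4).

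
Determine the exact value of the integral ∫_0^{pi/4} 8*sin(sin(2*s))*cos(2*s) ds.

4 - 4*cos(1)

Let u = sin(2*s), so du = 2*cos(2*s) ds. When s = 0, u = 0; when s = pi/4, u = 1.
The integral becomes 4·∫ sin(u) du from 0 to 1, with antiderivative -4*cos(u).
Back in s: F(s) = -4*cos(sin(2*s)).
Then F(pi/4) - F(0) = (-4*cos(1)) - (-4) = 4 - 4*cos(1).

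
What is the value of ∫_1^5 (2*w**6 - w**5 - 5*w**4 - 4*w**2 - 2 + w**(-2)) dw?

By the power rule, an antiderivative is F(w) = 2*w**7/7 - w**6/6 - w**5 - 4*w**3/3 - 2*w - 1/w.
Then F(5) - F(1) = (3447233/210) - (-73/14) = 1724164/105.

1724164/105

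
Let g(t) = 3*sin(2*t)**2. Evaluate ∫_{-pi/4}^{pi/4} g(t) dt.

3*pi/4

Use the identity sin^2(2*t) = (1 - cos(4*t))/2.
An antiderivative is F(t) = 3*t/2 - 3*sin(4*t)/8.
Then F(pi/4) - F(-pi/4) = (3*pi/8) - (-3*pi/8) = 3*pi/4.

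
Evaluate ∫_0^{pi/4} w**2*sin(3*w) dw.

-2/27 - sqrt(2)/27 + sqrt(2)*pi/36 + sqrt(2)*pi**2/96

Integrate by parts twice (u = w^2, dv = sin(3*w) dw).
An antiderivative is F(w) = -w**2*cos(3*w)/3 + 2*w*sin(3*w)/9 + 2*cos(3*w)/27.
Then F(pi/4) - F(0) = (sqrt(2)*(-32 + 24*pi + 9*pi**2)/864) - (2/27) = -2/27 - sqrt(2)/27 + sqrt(2)*pi/36 + sqrt(2)*pi**2/96.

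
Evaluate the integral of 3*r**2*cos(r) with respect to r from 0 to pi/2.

Integrate by parts twice (u = r^2, dv = 3*cos(r) dr).
An antiderivative is F(r) = 3*r**2*sin(r) + 6*r*cos(r) - 6*sin(r).
Then F(pi/2) - F(0) = (-6 + 3*pi**2/4) - (0) = -6 + 3*pi**2/4.

-6 + 3*pi**2/4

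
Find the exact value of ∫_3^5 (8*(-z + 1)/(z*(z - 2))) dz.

-4*log(5)

Factor the denominator: z**2 - 2*z = z(z - 2).
Partial fractions: 8*(-z + 1)/(z*(z - 2)) = -4/z - 4/(z - 2).
An antiderivative is F(z) = -4*log(z) - 4*log(z - 2).
Then F(5) - F(3) = (-4*log(5) - 4*log(3)) - (-log(81)) = -4*log(5).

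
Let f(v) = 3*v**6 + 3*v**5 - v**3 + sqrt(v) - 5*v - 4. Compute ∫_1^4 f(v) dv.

By the power rule, an antiderivative is F(v) = 3*v**7/7 + v**6/2 - v**4/4 + 2*v**(3/2)/3 - 5*v**2/2 - 4*v.
Then F(4) - F(1) = (188056/21) - (-433/84) = 752657/84.

752657/84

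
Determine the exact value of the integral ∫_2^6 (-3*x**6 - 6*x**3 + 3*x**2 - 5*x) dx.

By the power rule, an antiderivative is F(x) = -3*x**7/7 - 3*x**4/2 + x**3 - 5*x**2/2.
Then F(6) - F(2) = (-852534/7) - (-566/7) = -851968/7.

-851968/7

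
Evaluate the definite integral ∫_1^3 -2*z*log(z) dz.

4 - 9*log(3)

Integrate by parts once (u = ln z, dv = -2*z dz).
An antiderivative is F(z) = -z**2*(2*log(z) - 1)/2.
Then F(3) - F(1) = (9/2 - 9*log(3)) - (1/2) = 4 - 9*log(3).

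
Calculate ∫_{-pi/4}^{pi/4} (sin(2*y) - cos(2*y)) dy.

-1

An antiderivative is F(y) = -sin(2*y)/2 - cos(2*y)/2.
Then F(pi/4) - F(-pi/4) = (-1/2) - (1/2) = -1.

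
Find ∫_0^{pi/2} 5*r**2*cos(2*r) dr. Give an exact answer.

-5*pi/4

Integrate by parts twice (u = r^2, dv = 5*cos(2*r) dr).
An antiderivative is F(r) = 5*r**2*sin(2*r)/2 + 5*r*cos(2*r)/2 - 5*sin(2*r)/4.
Then F(pi/2) - F(0) = (-5*pi/4) - (0) = -5*pi/4.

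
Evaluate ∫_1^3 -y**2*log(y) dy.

26/9 - 9*log(3)

Integrate by parts once (u = ln y, dv = -y**2 dy).
An antiderivative is F(y) = -y**3*(3*log(y) - 1)/9.
Then F(3) - F(1) = (3 - 9*log(3)) - (1/9) = 26/9 - 9*log(3).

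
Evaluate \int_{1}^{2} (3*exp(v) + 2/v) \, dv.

-3*exp(1) + log(4) + 3*exp(2)

An antiderivative is F(v) = 3*exp(v) + 2*log(v).
Then F(2) - F(1) = (log(4) + 3*exp(2)) - (3*exp(1)) = -3*exp(1) + log(4) + 3*exp(2).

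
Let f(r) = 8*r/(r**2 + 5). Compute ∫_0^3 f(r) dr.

-4*log(5) + 4*log(2) + 4*log(7)

Let u = r**2 + 5, so du = 2*r dr. When r = 0, u = 5; when r = 3, u = 14.
The integral becomes 4·∫ 1/u du from 5 to 14, with antiderivative 4*log(u).
Back in r: F(r) = 4*log(r**2 + 5).
Then F(3) - F(0) = (4*log(2) + 4*log(7)) - (4*log(5)) = -4*log(5) + 4*log(2) + 4*log(7).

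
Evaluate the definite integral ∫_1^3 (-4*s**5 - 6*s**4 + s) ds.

By the power rule, an antiderivative is F(s) = -2*s**6/3 - 6*s**5/5 + s**2/2.
Then F(3) - F(1) = (-7731/10) - (-41/30) = -11576/15.

-11576/15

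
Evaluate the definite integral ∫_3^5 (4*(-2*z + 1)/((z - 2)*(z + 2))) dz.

-5*log(7) - 3*log(3) + 5*log(5)

Factor the denominator: z**2 - 4 = (z + 2)(z - 2).
Partial fractions: 4*(-2*z + 1)/((z - 2)*(z + 2)) = -5/(z + 2) - 3/(z - 2).
An antiderivative is F(z) = -3*log(z - 2) - 5*log(z + 2).
Then F(5) - F(3) = (-5*log(7) - 3*log(3)) - (-5*log(5)) = -5*log(7) - 3*log(3) + 5*log(5).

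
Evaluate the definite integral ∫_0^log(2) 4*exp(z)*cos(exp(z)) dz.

Let u = exp(z), so du = exp(z) dz. When z = 0, u = 1; when z = log(2), u = 2.
The integral becomes 4·∫ cos(u) du from 1 to 2, with antiderivative 4*sin(u).
Back in z: F(z) = 4*sin(exp(z)).
Then F(log(2)) - F(0) = (4*sin(2)) - (4*sin(1)) = -4*sin(1) + 4*sin(2).

-4*sin(1) + 4*sin(2)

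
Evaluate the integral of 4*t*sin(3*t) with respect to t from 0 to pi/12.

Integrate by parts once (u = t, dv = 4*sin(3*t) dt).
An antiderivative is F(t) = -4*t*cos(3*t)/3 + 4*sin(3*t)/9.
Then F(pi/12) - F(0) = (sqrt(2)*(4 - pi)/18) - (0) = sqrt(2)*(4 - pi)/18.

sqrt(2)*(4 - pi)/18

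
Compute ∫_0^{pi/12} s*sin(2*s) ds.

Integrate by parts once (u = s, dv = sin(2*s) ds).
An antiderivative is F(s) = -s*cos(2*s)/2 + sin(2*s)/4.
Then F(pi/12) - F(0) = (-sqrt(3)*pi/48 + 1/8) - (0) = -sqrt(3)*pi/48 + 1/8.

-sqrt(3)*pi/48 + 1/8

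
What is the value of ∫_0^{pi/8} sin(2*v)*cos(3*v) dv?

Use the identity sin(2*v)cos(3*v) = [sin(5*v) + sin(-v)]/2.
An antiderivative is F(v) = cos(v)/2 - cos(5*v)/10.
Then F(pi/8) - F(0) = (sqrt(2 - sqrt(2))/20 + sqrt(sqrt(2) + 2)/4) - (2/5) = -2/5 + sqrt(2 - sqrt(2))/20 + sqrt(sqrt(2) + 2)/4.

-2/5 + sqrt(2 - sqrt(2))/20 + sqrt(sqrt(2) + 2)/4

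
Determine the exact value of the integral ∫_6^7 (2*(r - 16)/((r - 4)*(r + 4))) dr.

-5*log(5) - 3*log(3) - 2*log(2) + 5*log(11)

Factor the denominator: r**2 - 16 = (r + 4)(r - 4).
Partial fractions: 2*(r - 16)/((r - 4)*(r + 4)) = 5/(r + 4) - 3/(r - 4).
An antiderivative is F(r) = -3*log(r - 4) + 5*log(r + 4).
Then F(7) - F(6) = (-3*log(3) + 5*log(11)) - (2*log(2) + 5*log(5)) = -5*log(5) - 3*log(3) - 2*log(2) + 5*log(11).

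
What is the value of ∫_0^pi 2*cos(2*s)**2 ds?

Use the identity cos^2(2*s) = (1 + cos(4*s))/2.
An antiderivative is F(s) = s + sin(4*s)/4.
Then F(pi) - F(0) = (pi) - (0) = pi.

pi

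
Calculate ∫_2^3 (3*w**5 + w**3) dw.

1395/4

By the power rule, an antiderivative is F(w) = w**6/2 + w**4/4.
Then F(3) - F(2) = (1539/4) - (36) = 1395/4.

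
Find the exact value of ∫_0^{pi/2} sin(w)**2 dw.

Use the identity sin^2(w) = (1 - cos(2*w))/2.
An antiderivative is F(w) = w/2 - sin(2*w)/4.
Then F(pi/2) - F(0) = (pi/4) - (0) = pi/4.

pi/4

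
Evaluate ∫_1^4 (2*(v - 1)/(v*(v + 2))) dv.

log(2)

Factor the denominator: v**2 + 2*v = (v + 2)v.
Partial fractions: 2*(v - 1)/(v*(v + 2)) = 3/(v + 2) - 1/v.
An antiderivative is F(v) = -log(v) + 3*log(v + 2).
Then F(4) - F(1) = (log(54)) - (log(27)) = log(2).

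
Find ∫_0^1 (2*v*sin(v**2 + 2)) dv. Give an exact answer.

cos(2) - cos(3)

Let u = v**2 + 2, so du = 2*v dv. When v = 0, u = 2; when v = 1, u = 3.
The integral becomes ∫ sin(u) du from 2 to 3, with antiderivative -cos(u).
Back in v: F(v) = -cos(v**2 + 2).
Then F(1) - F(0) = (-cos(3)) - (-cos(2)) = cos(2) - cos(3).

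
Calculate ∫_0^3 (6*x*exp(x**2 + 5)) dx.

Let u = x**2 + 5, so du = 2*x dx. When x = 0, u = 5; when x = 3, u = 14.
The integral becomes 3·∫ exp(u) du from 5 to 14, with antiderivative 3*exp(u).
Back in x: F(x) = 3*exp(x**2 + 5).
Then F(3) - F(0) = (3*exp(14)) - (3*exp(5)) = -3*(1 - exp(9))*exp(5).

-3*(1 - exp(9))*exp(5)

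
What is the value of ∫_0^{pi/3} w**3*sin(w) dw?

-3*sqrt(3) - pi**3/54 + sqrt(3)*pi**2/6 + pi

Integrate by parts 3 times (u = w^3, dv = sin(w) dw).
An antiderivative is F(w) = -w**3*cos(w) + 3*w**2*sin(w) + 6*w*cos(w) - 6*sin(w).
Then F(pi/3) - F(0) = (-3*sqrt(3) - pi**3/54 + sqrt(3)*pi**2/6 + pi) - (0) = -3*sqrt(3) - pi**3/54 + sqrt(3)*pi**2/6 + pi.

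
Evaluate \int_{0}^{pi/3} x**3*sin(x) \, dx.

Integrate by parts 3 times (u = x^3, dv = sin(x) dx).
An antiderivative is F(x) = -x**3*cos(x) + 3*x**2*sin(x) + 6*x*cos(x) - 6*sin(x).
Then F(pi/3) - F(0) = (-3*sqrt(3) - pi**3/54 + sqrt(3)*pi**2/6 + pi) - (0) = -3*sqrt(3) - pi**3/54 + sqrt(3)*pi**2/6 + pi.

-3*sqrt(3) - pi**3/54 + sqrt(3)*pi**2/6 + pi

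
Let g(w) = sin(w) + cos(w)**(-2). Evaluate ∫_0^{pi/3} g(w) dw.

An antiderivative is F(w) = -cos(w) + tan(w).
Then F(pi/3) - F(0) = (-1/2 + sqrt(3)) - (-1) = 1/2 + sqrt(3).

1/2 + sqrt(3)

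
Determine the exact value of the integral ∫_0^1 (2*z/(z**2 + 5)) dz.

log(6/5)

Let u = z**2 + 5, so du = 2*z dz. When z = 0, u = 5; when z = 1, u = 6.
The integral becomes ∫ 1/u du from 5 to 6, with antiderivative log(u).
Back in z: F(z) = log(z**2 + 5).
Then F(1) - F(0) = (log(6)) - (log(5)) = log(6/5).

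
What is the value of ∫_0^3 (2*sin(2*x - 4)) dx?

Let u = 2*x - 4, so du = 2 dx. When x = 0, u = -4; when x = 3, u = 2.
The integral becomes ∫ sin(u) du from -4 to 2, with antiderivative -cos(u).
Back in x: F(x) = -cos(2*x - 4).
Then F(3) - F(0) = (-cos(2)) - (-cos(4)) = cos(4) - cos(2).

cos(4) - cos(2)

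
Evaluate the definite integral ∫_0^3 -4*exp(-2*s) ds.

-2 + 2*exp(-6)

An antiderivative is F(s) = 2*exp(-2*s).
Then F(3) - F(0) = (2*exp(-6)) - (2) = -2 + 2*exp(-6).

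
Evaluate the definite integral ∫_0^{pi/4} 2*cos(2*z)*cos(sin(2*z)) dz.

sin(1)

Let u = sin(2*z), so du = 2*cos(2*z) dz. When z = 0, u = 0; when z = pi/4, u = 1.
The integral becomes ∫ cos(u) du from 0 to 1, with antiderivative sin(u).
Back in z: F(z) = sin(sin(2*z)).
Then F(pi/4) - F(0) = (sin(1)) - (0) = sin(1).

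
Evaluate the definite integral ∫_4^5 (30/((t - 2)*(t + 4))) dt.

-5*log(3) + 10*log(2)

Factor the denominator: t**2 + 2*t - 8 = (t + 4)(t - 2).
Partial fractions: 30/((t - 2)*(t + 4)) = -5/(t + 4) + 5/(t - 2).
An antiderivative is F(t) = 5*log(t - 2) - 5*log(t + 4).
Then F(5) - F(4) = (-5*log(3)) - (-10*log(2)) = -5*log(3) + 10*log(2).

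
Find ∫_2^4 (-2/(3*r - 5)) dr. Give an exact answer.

-2*log(7)/3

An antiderivative is F(r) = -2*log(3*r - 5)/3.
Then F(4) - F(2) = (-2*log(7)/3) - (0) = -2*log(7)/3.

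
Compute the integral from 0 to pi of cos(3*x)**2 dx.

Use the identity cos^2(3*x) = (1 + cos(6*x))/2.
An antiderivative is F(x) = x/2 + sin(6*x)/12.
Then F(pi) - F(0) = (pi/2) - (0) = pi/2.

pi/2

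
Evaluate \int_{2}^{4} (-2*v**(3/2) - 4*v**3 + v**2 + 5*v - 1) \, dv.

By the power rule, an antiderivative is F(v) = -4*v**(5/2)/5 - v**4 + v**3/3 + 5*v**2/2 - v.
Then F(4) - F(2) = (-3364/15) - (-16/3 - 16*sqrt(2)/5) = -3284/15 + 16*sqrt(2)/5.

-3284/15 + 16*sqrt(2)/5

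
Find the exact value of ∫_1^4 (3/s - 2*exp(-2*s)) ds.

-exp(-2) + exp(-8) + 6*log(2)

An antiderivative is F(s) = 3*log(s) + exp(-2*s).
Then F(4) - F(1) = (exp(-8) + 6*log(2)) - (exp(-2)) = -exp(-2) + exp(-8) + 6*log(2).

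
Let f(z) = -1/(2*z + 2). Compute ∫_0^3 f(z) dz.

-log(2)

An antiderivative is F(z) = -log(2*z + 2)/2.
Then F(3) - F(0) = (-3*log(2)/2) - (-log(2)/2) = -log(2).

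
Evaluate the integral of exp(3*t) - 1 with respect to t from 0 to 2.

An antiderivative is F(t) = exp(3*t)/3 - t.
Then F(2) - F(0) = (-2 + exp(6)/3) - (1/3) = -7/3 + exp(6)/3.

-7/3 + exp(6)/3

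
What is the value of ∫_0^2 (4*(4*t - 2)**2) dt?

Let u = 4*t - 2, so du = 4 dt. When t = 0, u = -2; when t = 2, u = 6.
The integral becomes ∫ u**2 du from -2 to 6, with antiderivative u**3/3.
Back in t: F(t) = (4*t - 2)**3/3.
Then F(2) - F(0) = (72) - (-8/3) = 224/3.

224/3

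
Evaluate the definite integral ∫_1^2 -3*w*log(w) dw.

Integrate by parts once (u = ln w, dv = -3*w dw).
An antiderivative is F(w) = -3*w**2*(2*log(w) - 1)/4.
Then F(2) - F(1) = (3 - log(64)) - (3/4) = 9/4 - log(64).

9/4 - log(64)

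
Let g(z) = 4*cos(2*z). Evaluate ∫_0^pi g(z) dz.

An antiderivative is F(z) = 2*sin(2*z).
Then F(pi) - F(0) = (0) - (0) = 0.

0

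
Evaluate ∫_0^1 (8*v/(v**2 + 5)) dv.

Let u = v**2 + 5, so du = 2*v dv. When v = 0, u = 5; when v = 1, u = 6.
The integral becomes 4·∫ 1/u du from 5 to 6, with antiderivative 4*log(u).
Back in v: F(v) = 4*log(v**2 + 5).
Then F(1) - F(0) = (4*log(2) + 4*log(3)) - (4*log(5)) = -4*log(5) + 4*log(2) + 4*log(3).

-4*log(5) + 4*log(2) + 4*log(3)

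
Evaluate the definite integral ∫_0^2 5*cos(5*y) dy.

sin(10)

Let u = 5*y, so du = 5 dy. When y = 0, u = 0; when y = 2, u = 10.
The integral becomes ∫ cos(u) du from 0 to 10, with antiderivative sin(u).
Back in y: F(y) = sin(5*y).
Then F(2) - F(0) = (sin(10)) - (0) = sin(10).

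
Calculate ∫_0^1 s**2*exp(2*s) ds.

-1/4 + exp(2)/4

Integrate by parts twice (u = s^2, dv = exp(2*s) ds).
An antiderivative is F(s) = (2*s**2 - 2*s + 1)*exp(2*s)/4.
Then F(1) - F(0) = (exp(2)/4) - (1/4) = -1/4 + exp(2)/4.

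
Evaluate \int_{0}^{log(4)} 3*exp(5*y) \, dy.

Let u = exp(y), so du = exp(y) dy. When y = 0, u = 1; when y = log(4), u = 4.
The integral becomes 3·∫ u**4 du from 1 to 4, with antiderivative 3*u**5/5.
Back in y: F(y) = 3*exp(5*y)/5.
Then F(log(4)) - F(0) = (3072/5) - (3/5) = 3069/5.

3069/5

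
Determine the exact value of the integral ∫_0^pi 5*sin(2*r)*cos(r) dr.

20/3

Use the identity sin(2*r)cos(r) = [sin(3*r) + sin(r)]/2.
An antiderivative is F(r) = -5*cos(r)/2 - 5*cos(3*r)/6.
Then F(pi) - F(0) = (10/3) - (-10/3) = 20/3.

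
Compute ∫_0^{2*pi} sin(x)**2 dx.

pi

Use the identity sin^2(x) = (1 - cos(2*x))/2.
An antiderivative is F(x) = x/2 - sin(2*x)/4.
Then F(2*pi) - F(0) = (pi) - (0) = pi.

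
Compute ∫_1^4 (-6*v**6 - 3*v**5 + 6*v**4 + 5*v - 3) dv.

By the power rule, an antiderivative is F(v) = -6*v**7/7 - v**6/2 + 6*v**5/5 + 5*v**2/2 - 3*v.
Then F(4) - F(1) = (-519212/35) - (-23/35) = -519189/35.

-519189/35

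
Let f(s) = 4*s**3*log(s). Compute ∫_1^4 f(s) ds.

Integrate by parts once (u = ln s, dv = 4*s**3 ds).
An antiderivative is F(s) = s**4*(4*log(s) - 1)/4.
Then F(4) - F(1) = (-64 + 512*log(2)) - (-1/4) = -255/4 + 512*log(2).

-255/4 + 512*log(2)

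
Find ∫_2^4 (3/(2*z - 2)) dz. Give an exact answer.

3*log(3)/2

An antiderivative is F(z) = 3*log(2*z - 2)/2.
Then F(4) - F(2) = (3*log(6)/2) - (3*log(2)/2) = 3*log(3)/2.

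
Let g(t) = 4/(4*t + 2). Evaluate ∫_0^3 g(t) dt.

An antiderivative is F(t) = log(4*t + 2).
Then F(3) - F(0) = (log(14)) - (log(2)) = log(7).

log(7)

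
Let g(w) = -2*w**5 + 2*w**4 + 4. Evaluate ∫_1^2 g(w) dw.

By the power rule, an antiderivative is F(w) = -w**6/3 + 2*w**5/5 + 4*w.
Then F(2) - F(1) = (-8/15) - (61/15) = -23/5.

-23/5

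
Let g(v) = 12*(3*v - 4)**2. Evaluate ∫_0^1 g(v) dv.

Let u = 3*v - 4, so du = 3 dv. When v = 0, u = -4; when v = 1, u = -1.
The integral becomes 4·∫ u**2 du from -4 to -1, with antiderivative 4*u**3/3.
Back in v: F(v) = 4*(3*v - 4)**3/3.
Then F(1) - F(0) = (-4/3) - (-256/3) = 84.

84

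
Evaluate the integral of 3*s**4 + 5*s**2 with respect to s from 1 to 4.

3594/5

By the power rule, an antiderivative is F(s) = 3*s**5/5 + 5*s**3/3.
Then F(4) - F(1) = (10816/15) - (34/15) = 3594/5.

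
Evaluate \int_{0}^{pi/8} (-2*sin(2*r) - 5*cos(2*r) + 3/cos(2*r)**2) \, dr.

An antiderivative is F(r) = -5*sin(2*r)/2 + cos(2*r) + 3*tan(2*r)/2.
Then F(pi/8) - F(0) = (3/2 - 3*sqrt(2)/4) - (1) = 1/2 - 3*sqrt(2)/4.

1/2 - 3*sqrt(2)/4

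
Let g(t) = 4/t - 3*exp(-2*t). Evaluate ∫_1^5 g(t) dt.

-3*exp(-2)/2 + 3*exp(-10)/2 + 4*log(5)

An antiderivative is F(t) = 4*log(t) + 3*exp(-2*t)/2.
Then F(5) - F(1) = (3*exp(-10)/2 + 4*log(5)) - (3*exp(-2)/2) = -3*exp(-2)/2 + 3*exp(-10)/2 + 4*log(5).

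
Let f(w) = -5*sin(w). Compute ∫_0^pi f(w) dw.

An antiderivative is F(w) = 5*cos(w).
Then F(pi) - F(0) = (-5) - (5) = -10.

-10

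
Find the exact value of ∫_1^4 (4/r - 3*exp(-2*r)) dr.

An antiderivative is F(r) = 4*log(r) + 3*exp(-2*r)/2.
Then F(4) - F(1) = (3*exp(-8)/2 + 8*log(2)) - (3*exp(-2)/2) = -3*exp(-2)/2 + 3*exp(-8)/2 + 8*log(2).

-3*exp(-2)/2 + 3*exp(-8)/2 + 8*log(2)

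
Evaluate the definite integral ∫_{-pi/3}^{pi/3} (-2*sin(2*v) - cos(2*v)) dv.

-sqrt(3)/2

An antiderivative is F(v) = -sin(2*v)/2 + cos(2*v).
Then F(pi/3) - F(-pi/3) = (-1/2 - sqrt(3)/4) - (-1/2 + sqrt(3)/4) = -sqrt(3)/2.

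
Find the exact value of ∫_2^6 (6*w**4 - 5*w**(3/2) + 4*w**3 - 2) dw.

By the power rule, an antiderivative is F(w) = -2*w**(5/2) + 6*w**5/5 + w**4 - 2*w.
Then F(6) - F(2) = (53076/5 - 72*sqrt(6)) - (252/5 - 8*sqrt(2)) = -72*sqrt(6) + 8*sqrt(2) + 52824/5.

-72*sqrt(6) + 8*sqrt(2) + 52824/5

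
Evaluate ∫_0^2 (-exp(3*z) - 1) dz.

An antiderivative is F(z) = -exp(3*z)/3 - z.
Then F(2) - F(0) = (-exp(6)/3 - 2) - (-1/3) = -exp(6)/3 - 5/3.

-exp(6)/3 - 5/3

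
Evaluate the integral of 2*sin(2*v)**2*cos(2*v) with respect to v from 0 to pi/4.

1/3

Let u = sin(2*v), so du = 2*cos(2*v) dv. When v = 0, u = 0; when v = pi/4, u = 1.
The integral becomes ∫ u**2 du from 0 to 1, with antiderivative u**3/3.
Back in v: F(v) = sin(2*v)**3/3.
Then F(pi/4) - F(0) = (1/3) - (0) = 1/3.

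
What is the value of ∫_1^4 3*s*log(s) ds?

-45/4 + 48*log(2)

Integrate by parts once (u = ln s, dv = 3*s ds).
An antiderivative is F(s) = 3*s**2*(2*log(s) - 1)/4.
Then F(4) - F(1) = (-12 + 48*log(2)) - (-3/4) = -45/4 + 48*log(2).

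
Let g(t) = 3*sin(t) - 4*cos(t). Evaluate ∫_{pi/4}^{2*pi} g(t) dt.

An antiderivative is F(t) = -4*sin(t) - 3*cos(t).
Then F(2*pi) - F(pi/4) = (-3) - (-7*sqrt(2)/2) = -3 + 7*sqrt(2)/2.

-3 + 7*sqrt(2)/2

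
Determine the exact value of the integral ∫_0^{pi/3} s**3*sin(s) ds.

-3*sqrt(3) - pi**3/54 + sqrt(3)*pi**2/6 + pi

Integrate by parts 3 times (u = s^3, dv = sin(s) ds).
An antiderivative is F(s) = -s**3*cos(s) + 3*s**2*sin(s) + 6*s*cos(s) - 6*sin(s).
Then F(pi/3) - F(0) = (-3*sqrt(3) - pi**3/54 + sqrt(3)*pi**2/6 + pi) - (0) = -3*sqrt(3) - pi**3/54 + sqrt(3)*pi**2/6 + pi.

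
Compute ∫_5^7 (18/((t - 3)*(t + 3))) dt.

Factor the denominator: t**2 - 9 = (t + 3)(t - 3).
Partial fractions: 18/((t - 3)*(t + 3)) = -3/(t + 3) + 3/(t - 3).
An antiderivative is F(t) = 3*log(t - 3) - 3*log(t + 3).
Then F(7) - F(5) = (-3*log(5) + 3*log(2)) - (-log(64)) = -3*log(5) + 9*log(2).

-3*log(5) + 9*log(2)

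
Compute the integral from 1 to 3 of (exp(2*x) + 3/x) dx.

An antiderivative is F(x) = exp(2*x)/2 + 3*log(x).
Then F(3) - F(1) = (log(27) + exp(6)/2) - (exp(2)/2) = -exp(2)/2 + log(27) + exp(6)/2.

-exp(2)/2 + log(27) + exp(6)/2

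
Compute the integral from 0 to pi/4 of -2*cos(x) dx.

An antiderivative is F(x) = -2*sin(x).
Then F(pi/4) - F(0) = (-sqrt(2)) - (0) = -sqrt(2).

-sqrt(2)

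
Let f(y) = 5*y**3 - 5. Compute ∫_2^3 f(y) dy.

By the power rule, an antiderivative is F(y) = 5*y**4/4 - 5*y.
Then F(3) - F(2) = (345/4) - (10) = 305/4.

305/4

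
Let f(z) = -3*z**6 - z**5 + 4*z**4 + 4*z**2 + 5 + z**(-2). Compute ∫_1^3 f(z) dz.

By the power rule, an antiderivative is F(z) = -3*z**7/7 - z**6/6 + 4*z**5/5 + 4*z**3/3 + 5*z - 1/z.
Then F(3) - F(1) = (-170881/210) - (1163/210) = -28674/35.

-28674/35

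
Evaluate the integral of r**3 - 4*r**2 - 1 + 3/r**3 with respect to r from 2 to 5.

-1287/200

By the power rule, an antiderivative is F(r) = r**4/4 - 4*r**3/3 - r - 3/(2*r**2).
Then F(5) - F(2) = (-4643/300) - (-217/24) = -1287/200.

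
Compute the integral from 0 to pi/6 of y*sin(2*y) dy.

Integrate by parts once (u = y, dv = sin(2*y) dy).
An antiderivative is F(y) = -y*cos(2*y)/2 + sin(2*y)/4.
Then F(pi/6) - F(0) = (-pi/24 + sqrt(3)/8) - (0) = -pi/24 + sqrt(3)/8.

-pi/24 + sqrt(3)/8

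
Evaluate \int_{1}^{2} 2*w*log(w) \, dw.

-3/2 + log(16)

Integrate by parts once (u = ln w, dv = 2*w dw).
An antiderivative is F(w) = w**2*(2*log(w) - 1)/2.
Then F(2) - F(1) = (-2 + log(16)) - (-1/2) = -3/2 + log(16).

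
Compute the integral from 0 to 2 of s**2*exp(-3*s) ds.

Integrate by parts twice (u = s^2, dv = exp(-3*s) ds).
An antiderivative is F(s) = (-9*s**2 - 6*s - 2)*exp(-3*s)/27.
Then F(2) - F(0) = (-50*exp(-6)/27) - (-2/27) = 2/27 - 50*exp(-6)/27.

2/27 - 50*exp(-6)/27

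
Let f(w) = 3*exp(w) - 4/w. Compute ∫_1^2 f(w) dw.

-3*exp(1) - log(16) + 3*exp(2)

An antiderivative is F(w) = 3*exp(w) - 4*log(w).
Then F(2) - F(1) = (-log(16) + 3*exp(2)) - (3*exp(1)) = -3*exp(1) - log(16) + 3*exp(2).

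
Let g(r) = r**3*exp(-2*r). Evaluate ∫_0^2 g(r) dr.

3/8 - 71*exp(-4)/8

Integrate by parts 3 times (u = r^3, dv = exp(-2*r) dr).
An antiderivative is F(r) = (-4*r**3 - 6*r**2 - 6*r - 3)*exp(-2*r)/8.
Then F(2) - F(0) = (-71*exp(-4)/8) - (-3/8) = 3/8 - 71*exp(-4)/8.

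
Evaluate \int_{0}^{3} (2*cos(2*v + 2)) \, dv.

Let u = 2*v + 2, so du = 2 dv. When v = 0, u = 2; when v = 3, u = 8.
The integral becomes ∫ cos(u) du from 2 to 8, with antiderivative sin(u).
Back in v: F(v) = sin(2*v + 2).
Then F(3) - F(0) = (sin(8)) - (sin(2)) = -sin(2) + sin(8).

-sin(2) + sin(8)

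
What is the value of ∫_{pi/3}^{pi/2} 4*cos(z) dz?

An antiderivative is F(z) = 4*sin(z).
Then F(pi/2) - F(pi/3) = (4) - (2*sqrt(3)) = 4 - 2*sqrt(3).

4 - 2*sqrt(3)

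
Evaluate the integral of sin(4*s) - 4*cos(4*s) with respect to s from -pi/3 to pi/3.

sqrt(3)

An antiderivative is F(s) = -sin(4*s) - cos(4*s)/4.
Then F(pi/3) - F(-pi/3) = (1/8 + sqrt(3)/2) - (1/8 - sqrt(3)/2) = sqrt(3).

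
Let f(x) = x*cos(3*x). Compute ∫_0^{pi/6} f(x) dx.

-1/9 + pi/18

Integrate by parts once (u = x, dv = cos(3*x) dx).
An antiderivative is F(x) = x*sin(3*x)/3 + cos(3*x)/9.
Then F(pi/6) - F(0) = (pi/18) - (1/9) = -1/9 + pi/18.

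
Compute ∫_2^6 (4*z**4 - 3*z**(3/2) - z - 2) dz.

By the power rule, an antiderivative is F(z) = -6*z**(5/2)/5 + 4*z**5/5 - z**2/2 - 2*z.
Then F(6) - F(2) = (30954/5 - 216*sqrt(6)/5) - (98/5 - 24*sqrt(2)/5) = -216*sqrt(6)/5 + 24*sqrt(2)/5 + 30856/5.

-216*sqrt(6)/5 + 24*sqrt(2)/5 + 30856/5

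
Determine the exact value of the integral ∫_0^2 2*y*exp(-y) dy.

2 - 6*exp(-2)

Integrate by parts once (u = y, dv = 2*exp(-y) dy).
An antiderivative is F(y) = (-2*y - 2)*exp(-y).
Then F(2) - F(0) = (-6*exp(-2)) - (-2) = 2 - 6*exp(-2).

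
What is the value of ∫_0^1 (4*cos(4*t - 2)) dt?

Let u = 4*t - 2, so du = 4 dt. When t = 0, u = -2; when t = 1, u = 2.
The integral becomes ∫ cos(u) du from -2 to 2, with antiderivative sin(u).
Back in t: F(t) = sin(4*t - 2).
Then F(1) - F(0) = (sin(2)) - (-sin(2)) = 2*sin(2).

2*sin(2)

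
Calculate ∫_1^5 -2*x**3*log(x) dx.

Integrate by parts once (u = ln x, dv = -2*x**3 dx).
An antiderivative is F(x) = -x**4*(4*log(x) - 1)/8.
Then F(5) - F(1) = (625/8 - 625*log(5)/2) - (1/8) = 78 - 625*log(5)/2.

78 - 625*log(5)/2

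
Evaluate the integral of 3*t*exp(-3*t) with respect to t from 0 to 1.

Integrate by parts once (u = t, dv = 3*exp(-3*t) dt).
An antiderivative is F(t) = (-3*t - 1)*exp(-3*t)/3.
Then F(1) - F(0) = (-4*exp(-3)/3) - (-1/3) = (-4 + exp(3))*exp(-3)/3.

(-4 + exp(3))*exp(-3)/3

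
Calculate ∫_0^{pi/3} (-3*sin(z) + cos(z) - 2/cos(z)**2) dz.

An antiderivative is F(z) = sin(z) + 3*cos(z) - 2*tan(z).
Then F(pi/3) - F(0) = (3/2 - 3*sqrt(3)/2) - (3) = -3*sqrt(3)/2 - 3/2.

-3*sqrt(3)/2 - 3/2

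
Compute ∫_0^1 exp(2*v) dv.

An antiderivative is F(v) = exp(2*v)/2.
Then F(1) - F(0) = (exp(2)/2) - (1/2) = -1/2 + exp(2)/2.

-1/2 + exp(2)/2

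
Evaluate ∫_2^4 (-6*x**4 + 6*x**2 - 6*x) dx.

-5572/5

By the power rule, an antiderivative is F(x) = -6*x**5/5 + 2*x**3 - 3*x**2.
Then F(4) - F(2) = (-5744/5) - (-172/5) = -5572/5.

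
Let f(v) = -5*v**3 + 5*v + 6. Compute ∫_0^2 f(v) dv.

By the power rule, an antiderivative is F(v) = -5*v**4/4 + 5*v**2/2 + 6*v.
Then F(2) - F(0) = (2) - (0) = 2.

2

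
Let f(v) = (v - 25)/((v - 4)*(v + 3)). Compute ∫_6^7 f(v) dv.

Factor the denominator: v**2 - v - 12 = (v + 3)(v - 4).
Partial fractions: (v - 25)/((v - 4)*(v + 3)) = 4/(v + 3) - 3/(v - 4).
An antiderivative is F(v) = -3*log(v - 4) + 4*log(v + 3).
Then F(7) - F(6) = (-3*log(3) + 4*log(2) + 4*log(5)) - (-3*log(2) + 8*log(3)) = -11*log(3) + 7*log(2) + 4*log(5).

-11*log(3) + 7*log(2) + 4*log(5)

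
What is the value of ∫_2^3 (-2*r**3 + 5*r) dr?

By the power rule, an antiderivative is F(r) = -r**4/2 + 5*r**2/2.
Then F(3) - F(2) = (-18) - (2) = -20.

-20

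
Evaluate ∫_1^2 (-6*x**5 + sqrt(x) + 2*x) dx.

By the power rule, an antiderivative is F(x) = -x**6 + 2*x**(3/2)/3 + x**2.
Then F(2) - F(1) = (-60 + 4*sqrt(2)/3) - (2/3) = -182/3 + 4*sqrt(2)/3.

-182/3 + 4*sqrt(2)/3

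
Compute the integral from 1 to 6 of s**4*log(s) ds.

Integrate by parts once (u = ln s, dv = s**4 ds).
An antiderivative is F(s) = s**5*(5*log(s) - 1)/25.
Then F(6) - F(1) = (-7776/25 + 7776*log(6)/5) - (-1/25) = -311 + 7776*log(6)/5.

-311 + 7776*log(6)/5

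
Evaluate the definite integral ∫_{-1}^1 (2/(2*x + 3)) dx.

An antiderivative is F(x) = log(2*x + 3).
Then F(1) - F(-1) = (log(5)) - (0) = log(5).

log(5)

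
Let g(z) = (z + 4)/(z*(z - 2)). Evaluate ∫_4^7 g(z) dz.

-2*log(7) + log(2) + 3*log(5)

Factor the denominator: z**2 - 2*z = z(z - 2).
Partial fractions: (z + 4)/(z*(z - 2)) = -2/z + 3/(z - 2).
An antiderivative is F(z) = -2*log(z) + 3*log(z - 2).
Then F(7) - F(4) = (-2*log(7) + 3*log(5)) - (-log(2)) = -2*log(7) + log(2) + 3*log(5).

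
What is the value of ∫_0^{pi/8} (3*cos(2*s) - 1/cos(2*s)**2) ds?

-1/2 + 3*sqrt(2)/4

An antiderivative is F(s) = 3*sin(2*s)/2 - tan(2*s)/2.
Then F(pi/8) - F(0) = (-1/2 + 3*sqrt(2)/4) - (0) = -1/2 + 3*sqrt(2)/4.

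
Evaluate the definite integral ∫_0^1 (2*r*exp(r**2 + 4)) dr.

-exp(4) + exp(5)

Let u = r**2 + 4, so du = 2*r dr. When r = 0, u = 4; when r = 1, u = 5.
The integral becomes ∫ exp(u) du from 4 to 5, with antiderivative exp(u).
Back in r: F(r) = exp(r**2 + 4).
Then F(1) - F(0) = (exp(5)) - (exp(4)) = -exp(4) + exp(5).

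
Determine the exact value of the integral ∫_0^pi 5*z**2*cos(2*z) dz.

5*pi/2

Integrate by parts twice (u = z^2, dv = 5*cos(2*z) dz).
An antiderivative is F(z) = 5*z**2*sin(2*z)/2 + 5*z*cos(2*z)/2 - 5*sin(2*z)/4.
Then F(pi) - F(0) = (5*pi/2) - (0) = 5*pi/2.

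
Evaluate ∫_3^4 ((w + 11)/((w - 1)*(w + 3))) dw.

Factor the denominator: w**2 + 2*w - 3 = (w + 3)(w - 1).
Partial fractions: (w + 11)/((w - 1)*(w + 3)) = -2/(w + 3) + 3/(w - 1).
An antiderivative is F(w) = 3*log(w - 1) - 2*log(w + 3).
Then F(4) - F(3) = (log(27/49)) - (log(2/9)) = -2*log(7) - log(2) + 5*log(3).

-2*log(7) - log(2) + 5*log(3)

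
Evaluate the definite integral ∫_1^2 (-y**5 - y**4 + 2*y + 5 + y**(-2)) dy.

By the power rule, an antiderivative is F(y) = -y**6/6 - y**5/5 + y**2 + 5*y - 1/y.
Then F(2) - F(1) = (-107/30) - (139/30) = -41/5.

-41/5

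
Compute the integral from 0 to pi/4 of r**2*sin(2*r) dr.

-1/4 + pi/8

Integrate by parts twice (u = r^2, dv = sin(2*r) dr).
An antiderivative is F(r) = -r**2*cos(2*r)/2 + r*sin(2*r)/2 + cos(2*r)/4.
Then F(pi/4) - F(0) = (pi/8) - (1/4) = -1/4 + pi/8.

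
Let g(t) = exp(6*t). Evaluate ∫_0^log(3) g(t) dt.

364/3

Let u = exp(t), so du = exp(t) dt. When t = 0, u = 1; when t = log(3), u = 3.
The integral becomes ∫ u**5 du from 1 to 3, with antiderivative u**6/6.
Back in t: F(t) = exp(6*t)/6.
Then F(log(3)) - F(0) = (243/2) - (1/6) = 364/3.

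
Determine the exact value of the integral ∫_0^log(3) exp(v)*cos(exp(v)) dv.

-sin(1) + sin(3)

Let u = exp(v), so du = exp(v) dv. When v = 0, u = 1; when v = log(3), u = 3.
The integral becomes ∫ cos(u) du from 1 to 3, with antiderivative sin(u).
Back in v: F(v) = sin(exp(v)).
Then F(log(3)) - F(0) = (sin(3)) - (sin(1)) = -sin(1) + sin(3).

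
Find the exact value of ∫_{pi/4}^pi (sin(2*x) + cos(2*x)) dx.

An antiderivative is F(x) = sin(2*x)/2 - cos(2*x)/2.
Then F(pi) - F(pi/4) = (-1/2) - (1/2) = -1.

-1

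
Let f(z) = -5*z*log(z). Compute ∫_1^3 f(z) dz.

Integrate by parts once (u = ln z, dv = -5*z dz).
An antiderivative is F(z) = -5*z**2*(2*log(z) - 1)/4.
Then F(3) - F(1) = (45/4 - 45*log(3)/2) - (5/4) = 10 - 45*log(3)/2.

10 - 45*log(3)/2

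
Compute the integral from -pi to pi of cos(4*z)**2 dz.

Use the identity cos^2(4*z) = (1 + cos(8*z))/2.
An antiderivative is F(z) = z/2 + sin(8*z)/16.
Then F(pi) - F(-pi) = (pi/2) - (-pi/2) = pi.

pi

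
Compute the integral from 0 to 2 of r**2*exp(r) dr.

Integrate by parts twice (u = r^2, dv = exp(r) dr).
An antiderivative is F(r) = (r**2 - 2*r + 2)*exp(r).
Then F(2) - F(0) = (2*exp(2)) - (2) = -2 + 2*exp(2).

-2 + 2*exp(2)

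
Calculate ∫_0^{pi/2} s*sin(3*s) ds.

Integrate by parts once (u = s, dv = sin(3*s) ds).
An antiderivative is F(s) = -s*cos(3*s)/3 + sin(3*s)/9.
Then F(pi/2) - F(0) = (-1/9) - (0) = -1/9.

-1/9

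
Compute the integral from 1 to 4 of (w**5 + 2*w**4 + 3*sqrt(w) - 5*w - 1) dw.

5326/5

By the power rule, an antiderivative is F(w) = w**6/6 + 2*w**5/5 + 2*w**(3/2) - 5*w**2/2 - w.
Then F(4) - F(1) = (15964/15) - (-14/15) = 5326/5.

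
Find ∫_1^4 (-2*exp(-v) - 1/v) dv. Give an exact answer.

An antiderivative is F(v) = -log(v) + 2*exp(-v).
Then F(4) - F(1) = ((2 - log(4**exp(4)))*exp(-4)) - (2*exp(-1)) = (-log(4**exp(4)) - 2*exp(3) + 2)*exp(-4).

(-log(4**exp(4)) - 2*exp(3) + 2)*exp(-4)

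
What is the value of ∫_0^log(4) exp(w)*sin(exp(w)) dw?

Let u = exp(w), so du = exp(w) dw. When w = 0, u = 1; when w = log(4), u = 4.
The integral becomes ∫ sin(u) du from 1 to 4, with antiderivative -cos(u).
Back in w: F(w) = -cos(exp(w)).
Then F(log(4)) - F(0) = (-cos(4)) - (-cos(1)) = cos(1) - cos(4).

cos(1) - cos(4)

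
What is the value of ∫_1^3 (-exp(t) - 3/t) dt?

An antiderivative is F(t) = -exp(t) - 3*log(t).
Then F(3) - F(1) = (-exp(3) - log(27)) - (-exp(1)) = -exp(3) - log(27) + exp(1).

-exp(3) - log(27) + exp(1)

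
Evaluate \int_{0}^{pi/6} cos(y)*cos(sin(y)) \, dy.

sin(1/2)

Let u = sin(y), so du = cos(y) dy. When y = 0, u = 0; when y = pi/6, u = 1/2.
The integral becomes ∫ cos(u) du from 0 to 1/2, with antiderivative sin(u).
Back in y: F(y) = sin(sin(y)).
Then F(pi/6) - F(0) = (sin(1/2)) - (0) = sin(1/2).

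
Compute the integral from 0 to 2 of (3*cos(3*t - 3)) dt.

2*sin(3)

Let u = 3*t - 3, so du = 3 dt. When t = 0, u = -3; when t = 2, u = 3.
The integral becomes ∫ cos(u) du from -3 to 3, with antiderivative sin(u).
Back in t: F(t) = sin(3*t - 3).
Then F(2) - F(0) = (sin(3)) - (-sin(3)) = 2*sin(3).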